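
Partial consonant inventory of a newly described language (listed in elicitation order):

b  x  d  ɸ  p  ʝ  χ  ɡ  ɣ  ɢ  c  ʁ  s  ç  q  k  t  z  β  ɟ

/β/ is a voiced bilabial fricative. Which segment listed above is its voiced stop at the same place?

The voiced stop at the same place is a voiced bilabial stop — in this inventory, /b/.

/b/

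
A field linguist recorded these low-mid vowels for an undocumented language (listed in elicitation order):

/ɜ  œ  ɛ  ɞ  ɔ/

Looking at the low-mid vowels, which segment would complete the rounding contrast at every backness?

/ʌ/

Unrounded: /ɛ/ (front), /ɜ/ (central).
Rounded: /œ/ (front), /ɞ/ (central), /ɔ/ (back).
The back row has no unrounded member, so the gap is the back unrounded vowel /ʌ/.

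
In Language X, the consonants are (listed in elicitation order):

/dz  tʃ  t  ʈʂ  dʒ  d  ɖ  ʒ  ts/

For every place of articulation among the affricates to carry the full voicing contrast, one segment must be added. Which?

Voiceless: /ts/ (alveolar), /tʃ/ (postalveolar), /ʈʂ/ (retroflex).
Voiced: /dz/ (alveolar), /dʒ/ (postalveolar).
The retroflex row has no voiced member, so the gap is the voiced retroflex affricate /ɖʐ/.

/ɖʐ/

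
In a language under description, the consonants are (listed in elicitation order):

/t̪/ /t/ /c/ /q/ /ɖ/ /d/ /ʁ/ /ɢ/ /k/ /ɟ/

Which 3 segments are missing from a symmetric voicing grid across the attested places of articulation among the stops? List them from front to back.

Voiceless: /t̪/ (dental), /t/ (alveolar), /c/ (palatal), /k/ (velar), /q/ (uvular).
Voiced: /d/ (alveolar), /ɖ/ (retroflex), /ɟ/ (palatal), /ɢ/ (uvular).
Gaps, from front to back: dental lacks voiced (/d̪/); retroflex lacks voiceless (/ʈ/); velar lacks voiced (/ɡ/).

/d̪/, /ʈ/, /ɡ/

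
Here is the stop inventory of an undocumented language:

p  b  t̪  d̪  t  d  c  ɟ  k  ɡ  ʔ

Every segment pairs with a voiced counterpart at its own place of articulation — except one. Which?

/ʔ/

Bilabial: /p/ ~ /b/
Dental: /t̪/ ~ /d̪/
Alveolar: /t/ ~ /d/
Palatal: /c/ ~ /ɟ/
Velar: /k/ ~ /ɡ/
Glottal: only /ʔ/ (voiceless); no voiced partner.
So /ʔ/ is the unpaired segment.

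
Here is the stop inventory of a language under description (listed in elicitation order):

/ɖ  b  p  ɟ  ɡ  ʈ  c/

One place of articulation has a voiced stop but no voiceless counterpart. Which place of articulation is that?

bilabial: voiceless /p/, voiced /b/.
retroflex: voiceless /ʈ/, voiced /ɖ/.
palatal: voiceless /c/, voiced /ɟ/.
velar: voiceless —, voiced /ɡ/.
Every place of articulation has a voiceless member except velar, where /k/ would be expected.

velar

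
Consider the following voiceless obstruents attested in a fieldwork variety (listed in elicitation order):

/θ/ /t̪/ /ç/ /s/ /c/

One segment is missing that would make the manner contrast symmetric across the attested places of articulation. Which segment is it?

/t/

place of articulation  stop      fricative
dental            t̪        θ       
alveolar          —         s       
palatal           c         ç       
The alveolar row has no stop member, so the gap is the alveolar stop /t/.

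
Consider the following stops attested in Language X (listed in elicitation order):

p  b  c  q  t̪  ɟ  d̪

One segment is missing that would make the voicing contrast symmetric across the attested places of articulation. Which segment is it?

/ɢ/

bilabial: voiceless /p/, voiced /b/.
dental: voiceless /t̪/, voiced /d̪/.
palatal: voiceless /c/, voiced /ɟ/.
uvular: voiceless /q/, voiced —.
The uvular row has no voiced member, so the gap is the voiced uvular stop /ɢ/.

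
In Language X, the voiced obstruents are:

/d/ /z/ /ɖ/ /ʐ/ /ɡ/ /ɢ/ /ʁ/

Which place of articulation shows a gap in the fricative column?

velar

place of articulation  stop      fricative
alveolar          d         z       
retroflex         ɖ         ʐ       
velar             ɡ         —       
uvular            ɢ         ʁ       
Every place of articulation has a fricative member except velar, where /ɣ/ would be expected.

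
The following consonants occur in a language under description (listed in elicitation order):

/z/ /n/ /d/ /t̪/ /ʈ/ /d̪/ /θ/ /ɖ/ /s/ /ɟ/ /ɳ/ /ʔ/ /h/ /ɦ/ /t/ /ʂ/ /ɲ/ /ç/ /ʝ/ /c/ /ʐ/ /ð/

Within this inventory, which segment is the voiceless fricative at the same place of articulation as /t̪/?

/θ/

/t̪/ is a voiceless dental stop.
The voiceless fricative at the same place is a voiceless dental fricative — in this inventory, /θ/.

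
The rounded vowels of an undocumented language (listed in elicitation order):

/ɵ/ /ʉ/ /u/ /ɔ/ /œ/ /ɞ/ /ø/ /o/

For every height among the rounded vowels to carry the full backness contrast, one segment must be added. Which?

high: front —, central /ʉ/, back /u/.
high-mid: front /ø/, central /ɵ/, back /o/.
low-mid: front /œ/, central /ɞ/, back /ɔ/.
The high row has no front member, so the gap is the high front rounded vowel /y/.

/y/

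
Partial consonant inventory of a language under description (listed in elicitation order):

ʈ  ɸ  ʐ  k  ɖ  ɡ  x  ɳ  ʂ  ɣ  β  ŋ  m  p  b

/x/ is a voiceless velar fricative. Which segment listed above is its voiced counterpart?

The voiced counterpart is a voiced velar fricative — in this inventory, /ɣ/.

/ɣ/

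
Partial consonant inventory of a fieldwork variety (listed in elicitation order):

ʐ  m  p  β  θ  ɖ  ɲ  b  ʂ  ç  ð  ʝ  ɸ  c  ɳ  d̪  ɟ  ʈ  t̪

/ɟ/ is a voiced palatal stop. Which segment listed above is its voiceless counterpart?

The voiceless counterpart is a voiceless palatal stop — in this inventory, /c/.

/c/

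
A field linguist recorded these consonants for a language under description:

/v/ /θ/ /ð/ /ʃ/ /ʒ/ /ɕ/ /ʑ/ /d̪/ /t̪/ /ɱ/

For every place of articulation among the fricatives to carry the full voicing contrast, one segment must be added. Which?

/f/

place of articulation  voiceless  voiced  
labiodental       —         v       
dental            θ         ð       
postalveolar      ʃ         ʒ       
alveolo-palatal   ɕ         ʑ       
The labiodental row has no voiceless member, so the gap is the voiceless labiodental fricative /f/.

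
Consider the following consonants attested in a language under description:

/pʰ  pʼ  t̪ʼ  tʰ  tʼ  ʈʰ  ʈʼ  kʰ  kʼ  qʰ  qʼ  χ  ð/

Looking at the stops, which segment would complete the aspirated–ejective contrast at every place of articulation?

/t̪ʰ/

bilabial: aspirated /pʰ/, ejective /pʼ/.
dental: aspirated —, ejective /t̪ʼ/.
alveolar: aspirated /tʰ/, ejective /tʼ/.
retroflex: aspirated /ʈʰ/, ejective /ʈʼ/.
velar: aspirated /kʰ/, ejective /kʼ/.
uvular: aspirated /qʰ/, ejective /qʼ/.
The dental row has no aspirated member, so the gap is the aspirated dental stop /t̪ʰ/.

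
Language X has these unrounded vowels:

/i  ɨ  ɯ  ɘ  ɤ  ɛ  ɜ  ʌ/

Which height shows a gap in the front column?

high-mid

Front: /i/ (high), /ɛ/ (low-mid).
Central: /ɨ/ (high), /ɘ/ (high-mid), /ɜ/ (low-mid).
Back: /ɯ/ (high), /ɤ/ (high-mid), /ʌ/ (low-mid).
Every height has a front member except high-mid, where /e/ would be expected.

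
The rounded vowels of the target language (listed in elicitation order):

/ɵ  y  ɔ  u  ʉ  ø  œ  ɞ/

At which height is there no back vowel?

Front: /y/ (high), /ø/ (high-mid), /œ/ (low-mid).
Central: /ʉ/ (high), /ɵ/ (high-mid), /ɞ/ (low-mid).
Back: /u/ (high), /ɔ/ (low-mid).
Every height has a back member except high-mid, where /o/ would be expected.

high-mid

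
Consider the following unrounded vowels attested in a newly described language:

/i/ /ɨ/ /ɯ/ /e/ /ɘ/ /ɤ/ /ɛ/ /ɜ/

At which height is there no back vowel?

low-mid

high: front /i/, central /ɨ/, back /ɯ/.
high-mid: front /e/, central /ɘ/, back /ɤ/.
low-mid: front /ɛ/, central /ɜ/, back —.
Every height has a back member except low-mid, where /ʌ/ would be expected.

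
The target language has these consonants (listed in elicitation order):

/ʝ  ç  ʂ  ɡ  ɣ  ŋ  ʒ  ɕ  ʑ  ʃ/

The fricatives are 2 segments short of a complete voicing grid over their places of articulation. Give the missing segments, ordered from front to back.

/ʐ/, /x/

place of articulation  voiceless  voiced  
postalveolar      ʃ         ʒ       
retroflex         ʂ         —       
alveolo-palatal   ɕ         ʑ       
palatal           ç         ʝ       
velar             —         ɣ       
Gaps, from front to back: retroflex lacks voiced (/ʐ/); velar lacks voiceless (/x/).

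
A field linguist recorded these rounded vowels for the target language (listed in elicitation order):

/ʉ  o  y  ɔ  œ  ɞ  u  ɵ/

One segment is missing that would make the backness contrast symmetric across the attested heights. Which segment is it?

/ø/

Front: /y/ (high), /œ/ (low-mid).
Central: /ʉ/ (high), /ɵ/ (high-mid), /ɞ/ (low-mid).
Back: /u/ (high), /o/ (high-mid), /ɔ/ (low-mid).
The high-mid row has no front member, so the gap is the high-mid front rounded vowel /ø/.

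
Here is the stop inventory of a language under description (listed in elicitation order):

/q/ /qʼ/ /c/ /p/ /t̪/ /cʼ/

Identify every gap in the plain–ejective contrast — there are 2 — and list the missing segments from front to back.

place of articulation  plain     ejective
bilabial          p         —       
dental            t̪        —       
palatal           c         cʼ      
uvular            q         qʼ      
Gaps, from front to back: bilabial lacks ejective (/pʼ/); dental lacks ejective (/t̪ʼ/).

/pʼ/, /t̪ʼ/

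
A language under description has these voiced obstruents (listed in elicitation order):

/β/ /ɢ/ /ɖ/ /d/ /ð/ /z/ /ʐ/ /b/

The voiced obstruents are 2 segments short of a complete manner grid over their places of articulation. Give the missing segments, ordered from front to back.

/d̪/, /ʁ/

bilabial: stop /b/, fricative /β/.
dental: stop —, fricative /ð/.
alveolar: stop /d/, fricative /z/.
retroflex: stop /ɖ/, fricative /ʐ/.
uvular: stop /ɢ/, fricative —.
Gaps, from front to back: dental lacks stop (/d̪/); uvular lacks fricative (/ʁ/).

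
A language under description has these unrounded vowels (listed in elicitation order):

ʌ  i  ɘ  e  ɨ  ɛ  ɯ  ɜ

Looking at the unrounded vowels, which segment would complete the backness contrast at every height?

height            front     central   back    
high              i         ɨ         ɯ       
high-mid          e         ɘ         —       
low-mid           ɛ         ɜ         ʌ       
The high-mid row has no back member, so the gap is the high-mid back unrounded vowel /ɤ/.

/ɤ/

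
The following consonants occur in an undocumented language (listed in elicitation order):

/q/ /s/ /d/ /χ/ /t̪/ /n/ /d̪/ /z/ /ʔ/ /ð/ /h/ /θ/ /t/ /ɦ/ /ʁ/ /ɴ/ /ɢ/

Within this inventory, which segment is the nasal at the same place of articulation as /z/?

/z/ is a voiced alveolar fricative.
The nasal at the same place is an alveolar nasal — in this inventory, /n/.

/n/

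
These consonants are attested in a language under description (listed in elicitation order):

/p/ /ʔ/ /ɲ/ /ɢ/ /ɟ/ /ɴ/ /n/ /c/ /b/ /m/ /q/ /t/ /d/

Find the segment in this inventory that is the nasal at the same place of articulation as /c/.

/c/ is a voiceless palatal stop.
The nasal at the same place is a palatal nasal — in this inventory, /ɲ/.

/ɲ/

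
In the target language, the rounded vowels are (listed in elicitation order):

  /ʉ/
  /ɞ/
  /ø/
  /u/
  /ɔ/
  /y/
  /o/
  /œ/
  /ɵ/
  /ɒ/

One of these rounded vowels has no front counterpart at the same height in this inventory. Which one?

High: /y/ ~ /ʉ/ ~ /u/
High-mid: /ø/ ~ /ɵ/ ~ /o/
Low-mid: /œ/ ~ /ɞ/ ~ /ɔ/
Low: only /ɒ/ (back); no front partner.
So /ɒ/ is the unpaired segment.

/ɒ/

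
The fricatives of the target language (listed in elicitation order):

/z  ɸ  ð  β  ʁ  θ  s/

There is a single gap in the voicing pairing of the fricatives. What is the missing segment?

place of articulation  voiceless  voiced  
bilabial          ɸ         β       
dental            θ         ð       
alveolar          s         z       
uvular            —         ʁ       
The uvular row has no voiceless member, so the gap is the voiceless uvular fricative /χ/.

/χ/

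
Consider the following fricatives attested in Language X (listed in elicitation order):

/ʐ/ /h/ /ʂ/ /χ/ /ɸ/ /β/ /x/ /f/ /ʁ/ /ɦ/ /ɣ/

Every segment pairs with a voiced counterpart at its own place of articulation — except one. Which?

Bilabial: /ɸ/ ~ /β/
Retroflex: /ʂ/ ~ /ʐ/
Velar: /x/ ~ /ɣ/
Uvular: /χ/ ~ /ʁ/
Glottal: /h/ ~ /ɦ/
Labiodental: only /f/ (voiceless); no voiced partner.
So /f/ is the unpaired segment.

/f/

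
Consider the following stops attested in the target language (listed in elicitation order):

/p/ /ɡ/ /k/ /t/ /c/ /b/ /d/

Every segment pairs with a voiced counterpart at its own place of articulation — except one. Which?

Bilabial: /p/ ~ /b/
Alveolar: /t/ ~ /d/
Velar: /k/ ~ /ɡ/
Palatal: only /c/ (voiceless); no voiced partner.
So /c/ is the unpaired segment.

/c/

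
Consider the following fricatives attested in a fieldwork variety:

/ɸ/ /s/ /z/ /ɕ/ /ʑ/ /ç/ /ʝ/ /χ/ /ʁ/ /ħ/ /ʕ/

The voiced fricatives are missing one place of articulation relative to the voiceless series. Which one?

bilabial: voiceless /ɸ/, voiced —.
alveolar: voiceless /s/, voiced /z/.
alveolo-palatal: voiceless /ɕ/, voiced /ʑ/.
palatal: voiceless /ç/, voiced /ʝ/.
uvular: voiceless /χ/, voiced /ʁ/.
pharyngeal: voiceless /ħ/, voiced /ʕ/.
Every place of articulation has a voiced member except bilabial, where /β/ would be expected.

bilabial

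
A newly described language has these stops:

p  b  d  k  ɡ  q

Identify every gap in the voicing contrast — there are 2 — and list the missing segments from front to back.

bilabial: voiceless /p/, voiced /b/.
alveolar: voiceless —, voiced /d/.
velar: voiceless /k/, voiced /ɡ/.
uvular: voiceless /q/, voiced —.
Gaps, from front to back: alveolar lacks voiceless (/t/); uvular lacks voiced (/ɢ/).

/t/, /ɢ/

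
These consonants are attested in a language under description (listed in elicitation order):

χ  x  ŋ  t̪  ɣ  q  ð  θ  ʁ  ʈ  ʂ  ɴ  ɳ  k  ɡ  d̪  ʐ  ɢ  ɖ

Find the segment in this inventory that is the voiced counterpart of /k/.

/k/ is a voiceless velar stop.
The voiced counterpart is a voiced velar stop — in this inventory, /ɡ/.

/ɡ/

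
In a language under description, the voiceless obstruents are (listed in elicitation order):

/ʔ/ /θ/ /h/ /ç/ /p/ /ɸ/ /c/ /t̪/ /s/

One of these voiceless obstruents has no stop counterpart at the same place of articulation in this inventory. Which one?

/s/

Bilabial: /p/ ~ /ɸ/
Dental: /t̪/ ~ /θ/
Palatal: /c/ ~ /ç/
Glottal: /ʔ/ ~ /h/
Alveolar: only /s/ (fricative); no stop partner.
So /s/ is the unpaired segment.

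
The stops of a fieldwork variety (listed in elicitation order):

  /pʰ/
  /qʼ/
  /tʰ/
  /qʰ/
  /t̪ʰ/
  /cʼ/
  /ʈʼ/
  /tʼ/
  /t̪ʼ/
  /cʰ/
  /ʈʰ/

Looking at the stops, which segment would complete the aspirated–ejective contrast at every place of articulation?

/pʼ/

bilabial: aspirated /pʰ/, ejective —.
dental: aspirated /t̪ʰ/, ejective /t̪ʼ/.
alveolar: aspirated /tʰ/, ejective /tʼ/.
retroflex: aspirated /ʈʰ/, ejective /ʈʼ/.
palatal: aspirated /cʰ/, ejective /cʼ/.
uvular: aspirated /qʰ/, ejective /qʼ/.
The bilabial row has no ejective member, so the gap is the ejective bilabial stop /pʼ/.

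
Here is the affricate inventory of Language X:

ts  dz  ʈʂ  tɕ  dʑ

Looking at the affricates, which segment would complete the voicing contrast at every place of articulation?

/ɖʐ/

alveolar: voiceless /ts/, voiced /dz/.
retroflex: voiceless /ʈʂ/, voiced —.
alveolo-palatal: voiceless /tɕ/, voiced /dʑ/.
The retroflex row has no voiced member, so the gap is the voiced retroflex affricate /ɖʐ/.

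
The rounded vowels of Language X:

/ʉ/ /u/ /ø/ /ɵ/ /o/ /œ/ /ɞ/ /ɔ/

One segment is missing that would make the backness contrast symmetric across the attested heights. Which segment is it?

/y/

height            front     central   back    
high              —         ʉ         u       
high-mid          ø         ɵ         o       
low-mid           œ         ɞ         ɔ       
The high row has no front member, so the gap is the high front rounded vowel /y/.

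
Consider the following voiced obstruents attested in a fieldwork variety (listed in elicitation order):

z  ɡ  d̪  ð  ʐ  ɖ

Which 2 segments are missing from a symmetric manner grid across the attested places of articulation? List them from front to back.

/d/, /ɣ/

dental: stop /d̪/, fricative /ð/.
alveolar: stop —, fricative /z/.
retroflex: stop /ɖ/, fricative /ʐ/.
velar: stop /ɡ/, fricative —.
Gaps, from front to back: alveolar lacks stop (/d/); velar lacks fricative (/ɣ/).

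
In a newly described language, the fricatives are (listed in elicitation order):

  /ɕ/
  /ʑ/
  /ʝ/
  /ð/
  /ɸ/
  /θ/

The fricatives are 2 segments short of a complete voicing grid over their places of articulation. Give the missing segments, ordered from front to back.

/β/, /ç/

Voiceless: /ɸ/ (bilabial), /θ/ (dental), /ɕ/ (alveolo-palatal).
Voiced: /ð/ (dental), /ʑ/ (alveolo-palatal), /ʝ/ (palatal).
Gaps, from front to back: bilabial lacks voiced (/β/); palatal lacks voiceless (/ç/).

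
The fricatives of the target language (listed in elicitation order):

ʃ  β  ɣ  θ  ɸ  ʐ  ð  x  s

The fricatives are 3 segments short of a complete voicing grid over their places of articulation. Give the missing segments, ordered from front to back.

Voiceless: /ɸ/ (bilabial), /θ/ (dental), /s/ (alveolar), /ʃ/ (postalveolar), /x/ (velar).
Voiced: /β/ (bilabial), /ð/ (dental), /ʐ/ (retroflex), /ɣ/ (velar).
Gaps, from front to back: alveolar lacks voiced (/z/); postalveolar lacks voiced (/ʒ/); retroflex lacks voiceless (/ʂ/).

/z/, /ʒ/, /ʂ/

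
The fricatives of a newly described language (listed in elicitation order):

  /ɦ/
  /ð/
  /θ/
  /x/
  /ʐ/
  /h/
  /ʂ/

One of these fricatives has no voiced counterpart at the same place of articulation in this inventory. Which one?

/x/

Dental: /θ/ ~ /ð/
Retroflex: /ʂ/ ~ /ʐ/
Glottal: /h/ ~ /ɦ/
Velar: only /x/ (voiceless); no voiced partner.
So /x/ is the unpaired segment.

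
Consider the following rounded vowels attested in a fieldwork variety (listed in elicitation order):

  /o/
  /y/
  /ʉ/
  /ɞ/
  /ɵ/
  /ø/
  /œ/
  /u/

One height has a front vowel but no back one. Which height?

low-mid

Front: /y/ (high), /ø/ (high-mid), /œ/ (low-mid).
Central: /ʉ/ (high), /ɵ/ (high-mid), /ɞ/ (low-mid).
Back: /u/ (high), /o/ (high-mid).
Every height has a back member except low-mid, where /ɔ/ would be expected.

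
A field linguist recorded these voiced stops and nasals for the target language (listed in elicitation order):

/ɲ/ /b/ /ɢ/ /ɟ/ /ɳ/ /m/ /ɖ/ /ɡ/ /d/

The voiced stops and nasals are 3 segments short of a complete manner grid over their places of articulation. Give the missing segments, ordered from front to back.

place of articulation  oral stop  nasal   
bilabial          b         m       
alveolar          d         —       
retroflex         ɖ         ɳ       
palatal           ɟ         ɲ       
velar             ɡ         —       
uvular            ɢ         —       
Gaps, from front to back: alveolar lacks nasal (/n/); velar lacks nasal (/ŋ/); uvular lacks nasal (/ɴ/).

/n/, /ŋ/, /ɴ/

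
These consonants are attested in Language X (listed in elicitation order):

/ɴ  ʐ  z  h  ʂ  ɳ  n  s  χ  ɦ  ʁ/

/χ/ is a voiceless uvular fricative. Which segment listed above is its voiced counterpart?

The voiced counterpart is a voiced uvular fricative — in this inventory, /ʁ/.

/ʁ/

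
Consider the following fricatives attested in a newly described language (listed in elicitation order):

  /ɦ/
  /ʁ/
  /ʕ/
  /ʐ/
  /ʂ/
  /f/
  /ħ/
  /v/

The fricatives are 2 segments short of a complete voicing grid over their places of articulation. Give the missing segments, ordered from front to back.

place of articulation  voiceless  voiced  
labiodental       f         v       
retroflex         ʂ         ʐ       
uvular            —         ʁ       
pharyngeal        ħ         ʕ       
glottal           —         ɦ       
Gaps, from front to back: uvular lacks voiceless (/χ/); glottal lacks voiceless (/h/).

/χ/, /h/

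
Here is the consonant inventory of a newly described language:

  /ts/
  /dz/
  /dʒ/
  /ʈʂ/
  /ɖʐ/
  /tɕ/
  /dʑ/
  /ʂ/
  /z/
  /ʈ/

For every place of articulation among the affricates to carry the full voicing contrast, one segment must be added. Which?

/tʃ/

Voiceless: /ts/ (alveolar), /ʈʂ/ (retroflex), /tɕ/ (alveolo-palatal).
Voiced: /dz/ (alveolar), /dʒ/ (postalveolar), /ɖʐ/ (retroflex), /dʑ/ (alveolo-palatal).
The postalveolar row has no voiceless member, so the gap is the voiceless postalveolar affricate /tʃ/.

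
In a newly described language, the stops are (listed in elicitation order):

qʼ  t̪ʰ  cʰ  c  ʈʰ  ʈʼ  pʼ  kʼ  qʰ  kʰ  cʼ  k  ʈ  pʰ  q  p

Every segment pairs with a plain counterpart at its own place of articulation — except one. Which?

/t̪ʰ/

Bilabial: /p/ ~ /pʰ/ ~ /pʼ/
Retroflex: /ʈ/ ~ /ʈʰ/ ~ /ʈʼ/
Palatal: /c/ ~ /cʰ/ ~ /cʼ/
Velar: /k/ ~ /kʰ/ ~ /kʼ/
Uvular: /q/ ~ /qʰ/ ~ /qʼ/
Dental: only /t̪ʰ/ (aspirated); no plain partner.
So /t̪ʰ/ is the unpaired segment.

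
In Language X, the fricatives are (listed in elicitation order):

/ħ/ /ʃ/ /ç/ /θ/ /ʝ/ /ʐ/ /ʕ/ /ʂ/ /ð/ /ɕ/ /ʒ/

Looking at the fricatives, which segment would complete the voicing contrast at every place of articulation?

dental: voiceless /θ/, voiced /ð/.
postalveolar: voiceless /ʃ/, voiced /ʒ/.
retroflex: voiceless /ʂ/, voiced /ʐ/.
alveolo-palatal: voiceless /ɕ/, voiced —.
palatal: voiceless /ç/, voiced /ʝ/.
pharyngeal: voiceless /ħ/, voiced /ʕ/.
The alveolo-palatal row has no voiced member, so the gap is the voiced alveolo-palatal fricative /ʑ/.

/ʑ/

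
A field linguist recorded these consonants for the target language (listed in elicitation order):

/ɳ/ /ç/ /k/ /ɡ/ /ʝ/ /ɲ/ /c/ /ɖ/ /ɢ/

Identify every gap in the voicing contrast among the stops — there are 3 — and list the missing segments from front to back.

/ʈ/, /ɟ/, /q/

Voiceless: /c/ (palatal), /k/ (velar).
Voiced: /ɖ/ (retroflex), /ɡ/ (velar), /ɢ/ (uvular).
Gaps, from front to back: retroflex lacks voiceless (/ʈ/); palatal lacks voiced (/ɟ/); uvular lacks voiceless (/q/).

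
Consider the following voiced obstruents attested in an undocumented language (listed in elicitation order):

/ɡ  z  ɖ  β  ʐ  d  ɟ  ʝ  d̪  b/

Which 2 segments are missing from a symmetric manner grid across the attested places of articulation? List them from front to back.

place of articulation  stop      fricative
bilabial          b         β       
dental            d̪        —       
alveolar          d         z       
retroflex         ɖ         ʐ       
palatal           ɟ         ʝ       
velar             ɡ         —       
Gaps, from front to back: dental lacks fricative (/ð/); velar lacks fricative (/ɣ/).

/ð/, /ɣ/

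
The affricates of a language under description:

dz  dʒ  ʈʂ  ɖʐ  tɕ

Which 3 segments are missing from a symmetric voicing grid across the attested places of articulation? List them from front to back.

alveolar: voiceless —, voiced /dz/.
postalveolar: voiceless —, voiced /dʒ/.
retroflex: voiceless /ʈʂ/, voiced /ɖʐ/.
alveolo-palatal: voiceless /tɕ/, voiced —.
Gaps, from front to back: alveolar lacks voiceless (/ts/); postalveolar lacks voiceless (/tʃ/); alveolo-palatal lacks voiced (/dʑ/).

/ts/, /tʃ/, /dʑ/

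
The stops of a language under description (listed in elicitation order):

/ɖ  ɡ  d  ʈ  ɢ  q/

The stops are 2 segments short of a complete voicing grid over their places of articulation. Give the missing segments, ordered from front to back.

/t/, /k/

alveolar: voiceless —, voiced /d/.
retroflex: voiceless /ʈ/, voiced /ɖ/.
velar: voiceless —, voiced /ɡ/.
uvular: voiceless /q/, voiced /ɢ/.
Gaps, from front to back: alveolar lacks voiceless (/t/); velar lacks voiceless (/k/).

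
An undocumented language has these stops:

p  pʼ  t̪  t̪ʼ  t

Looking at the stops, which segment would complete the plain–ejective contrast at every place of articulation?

bilabial: plain /p/, ejective /pʼ/.
dental: plain /t̪/, ejective /t̪ʼ/.
alveolar: plain /t/, ejective —.
The alveolar row has no ejective member, so the gap is the ejective alveolar stop /tʼ/.

/tʼ/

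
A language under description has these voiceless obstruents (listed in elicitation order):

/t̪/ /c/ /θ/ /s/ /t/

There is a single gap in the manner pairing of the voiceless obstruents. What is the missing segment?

/ç/

dental: stop /t̪/, fricative /θ/.
alveolar: stop /t/, fricative /s/.
palatal: stop /c/, fricative —.
The palatal row has no fricative member, so the gap is the palatal fricative /ç/.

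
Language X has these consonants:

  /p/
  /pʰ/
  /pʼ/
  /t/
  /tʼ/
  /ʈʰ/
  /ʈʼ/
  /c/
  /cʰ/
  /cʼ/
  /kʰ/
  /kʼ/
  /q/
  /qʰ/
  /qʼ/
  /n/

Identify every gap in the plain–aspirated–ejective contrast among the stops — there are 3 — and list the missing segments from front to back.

place of articulation  plain     aspirated  ejective
bilabial          p         pʰ        pʼ      
alveolar          t         —         tʼ      
retroflex         —         ʈʰ        ʈʼ      
palatal           c         cʰ        cʼ      
velar             —         kʰ        kʼ      
uvular            q         qʰ        qʼ      
Gaps, from front to back: alveolar lacks aspirated (/tʰ/); retroflex lacks plain (/ʈ/); velar lacks plain (/k/).

/tʰ/, /ʈ/, /k/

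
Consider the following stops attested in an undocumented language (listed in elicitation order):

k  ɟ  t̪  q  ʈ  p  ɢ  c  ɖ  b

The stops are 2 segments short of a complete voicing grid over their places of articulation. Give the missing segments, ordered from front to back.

bilabial: voiceless /p/, voiced /b/.
dental: voiceless /t̪/, voiced —.
retroflex: voiceless /ʈ/, voiced /ɖ/.
palatal: voiceless /c/, voiced /ɟ/.
velar: voiceless /k/, voiced —.
uvular: voiceless /q/, voiced /ɢ/.
Gaps, from front to back: dental lacks voiced (/d̪/); velar lacks voiced (/ɡ/).

/d̪/, /ɡ/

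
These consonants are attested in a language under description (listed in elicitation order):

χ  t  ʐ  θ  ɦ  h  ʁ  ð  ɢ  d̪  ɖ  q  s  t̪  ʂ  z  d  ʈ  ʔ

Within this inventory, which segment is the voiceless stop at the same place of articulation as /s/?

/s/ is a voiceless alveolar fricative.
The voiceless stop at the same place is a voiceless alveolar stop — in this inventory, /t/.

/t/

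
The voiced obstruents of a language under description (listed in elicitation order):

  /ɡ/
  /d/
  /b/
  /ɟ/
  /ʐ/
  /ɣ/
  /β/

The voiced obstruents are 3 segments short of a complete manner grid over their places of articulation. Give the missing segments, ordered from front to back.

/z/, /ɖ/, /ʝ/

Stop: /b/ (bilabial), /d/ (alveolar), /ɟ/ (palatal), /ɡ/ (velar).
Fricative: /β/ (bilabial), /ʐ/ (retroflex), /ɣ/ (velar).
Gaps, from front to back: alveolar lacks fricative (/z/); retroflex lacks stop (/ɖ/); palatal lacks fricative (/ʝ/).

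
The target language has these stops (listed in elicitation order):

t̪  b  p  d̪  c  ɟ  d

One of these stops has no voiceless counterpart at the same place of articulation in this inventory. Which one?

Bilabial: /p/ ~ /b/
Dental: /t̪/ ~ /d̪/
Palatal: /c/ ~ /ɟ/
Alveolar: only /d/ (voiced); no voiceless partner.
So /d/ is the unpaired segment.

/d/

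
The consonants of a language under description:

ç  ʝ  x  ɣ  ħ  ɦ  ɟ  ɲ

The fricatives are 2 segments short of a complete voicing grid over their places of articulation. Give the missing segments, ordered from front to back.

/ʕ/, /h/

Voiceless: /ç/ (palatal), /x/ (velar), /ħ/ (pharyngeal).
Voiced: /ʝ/ (palatal), /ɣ/ (velar), /ɦ/ (glottal).
Gaps, from front to back: pharyngeal lacks voiced (/ʕ/); glottal lacks voiceless (/h/).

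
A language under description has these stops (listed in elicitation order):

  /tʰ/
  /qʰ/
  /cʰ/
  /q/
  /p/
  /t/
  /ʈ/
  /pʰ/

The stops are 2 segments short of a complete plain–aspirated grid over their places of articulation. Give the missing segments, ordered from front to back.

/ʈʰ/, /c/

place of articulation  plain     aspirated
bilabial          p         pʰ      
alveolar          t         tʰ      
retroflex         ʈ         —       
palatal           —         cʰ      
uvular            q         qʰ      
Gaps, from front to back: retroflex lacks aspirated (/ʈʰ/); palatal lacks plain (/c/).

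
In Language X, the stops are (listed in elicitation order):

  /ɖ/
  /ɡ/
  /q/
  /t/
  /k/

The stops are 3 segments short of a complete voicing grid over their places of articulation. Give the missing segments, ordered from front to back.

/d/, /ʈ/, /ɢ/

alveolar: voiceless /t/, voiced —.
retroflex: voiceless —, voiced /ɖ/.
velar: voiceless /k/, voiced /ɡ/.
uvular: voiceless /q/, voiced —.
Gaps, from front to back: alveolar lacks voiced (/d/); retroflex lacks voiceless (/ʈ/); uvular lacks voiced (/ɢ/).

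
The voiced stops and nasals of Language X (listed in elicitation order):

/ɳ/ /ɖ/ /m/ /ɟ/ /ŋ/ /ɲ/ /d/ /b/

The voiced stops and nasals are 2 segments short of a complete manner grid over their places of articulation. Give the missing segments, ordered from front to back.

Oral stop: /b/ (bilabial), /d/ (alveolar), /ɖ/ (retroflex), /ɟ/ (palatal).
Nasal: /m/ (bilabial), /ɳ/ (retroflex), /ɲ/ (palatal), /ŋ/ (velar).
Gaps, from front to back: alveolar lacks nasal (/n/); velar lacks oral stop (/ɡ/).

/n/, /ɡ/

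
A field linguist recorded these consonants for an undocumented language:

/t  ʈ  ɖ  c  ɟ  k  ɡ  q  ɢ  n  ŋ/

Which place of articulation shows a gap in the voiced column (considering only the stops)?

place of articulation  voiceless  voiced  
alveolar          t         —       
retroflex         ʈ         ɖ       
palatal           c         ɟ       
velar             k         ɡ       
uvular            q         ɢ       
Every place of articulation has a voiced member except alveolar, where /d/ would be expected.

alveolar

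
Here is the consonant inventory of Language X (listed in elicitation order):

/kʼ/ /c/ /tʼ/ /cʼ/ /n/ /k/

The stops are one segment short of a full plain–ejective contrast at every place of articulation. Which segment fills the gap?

/t/

Plain: /c/ (palatal), /k/ (velar).
Ejective: /tʼ/ (alveolar), /cʼ/ (palatal), /kʼ/ (velar).
The alveolar row has no plain member, so the gap is the plain alveolar stop /t/.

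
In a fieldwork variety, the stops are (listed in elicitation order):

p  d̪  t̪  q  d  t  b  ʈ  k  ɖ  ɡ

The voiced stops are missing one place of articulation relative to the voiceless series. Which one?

uvular

place of articulation  voiceless  voiced  
bilabial          p         b       
dental            t̪        d̪      
alveolar          t         d       
retroflex         ʈ         ɖ       
velar             k         ɡ       
uvular            q         —       
Every place of articulation has a voiced member except uvular, where /ɢ/ would be expected.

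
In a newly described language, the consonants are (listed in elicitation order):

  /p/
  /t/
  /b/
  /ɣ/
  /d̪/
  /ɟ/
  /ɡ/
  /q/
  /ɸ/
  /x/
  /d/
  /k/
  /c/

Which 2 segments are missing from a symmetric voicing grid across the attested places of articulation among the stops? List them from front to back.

place of articulation  voiceless  voiced  
bilabial          p         b       
dental            —         d̪      
alveolar          t         d       
palatal           c         ɟ       
velar             k         ɡ       
uvular            q         —       
Gaps, from front to back: dental lacks voiceless (/t̪/); uvular lacks voiced (/ɢ/).

/t̪/, /ɢ/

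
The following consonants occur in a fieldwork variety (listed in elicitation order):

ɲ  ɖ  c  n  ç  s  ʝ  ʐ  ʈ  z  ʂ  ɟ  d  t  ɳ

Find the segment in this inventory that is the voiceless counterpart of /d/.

/t/

/d/ is a voiced alveolar stop.
The voiceless counterpart is a voiceless alveolar stop — in this inventory, /t/.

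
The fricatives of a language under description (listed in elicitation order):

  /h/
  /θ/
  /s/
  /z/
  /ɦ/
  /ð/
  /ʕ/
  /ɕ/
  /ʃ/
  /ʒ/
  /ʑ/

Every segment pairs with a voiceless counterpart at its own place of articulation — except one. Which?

/ʕ/

Dental: /θ/ ~ /ð/
Alveolar: /s/ ~ /z/
Postalveolar: /ʃ/ ~ /ʒ/
Alveolo-palatal: /ɕ/ ~ /ʑ/
Glottal: /h/ ~ /ɦ/
Pharyngeal: only /ʕ/ (voiced); no voiceless partner.
So /ʕ/ is the unpaired segment.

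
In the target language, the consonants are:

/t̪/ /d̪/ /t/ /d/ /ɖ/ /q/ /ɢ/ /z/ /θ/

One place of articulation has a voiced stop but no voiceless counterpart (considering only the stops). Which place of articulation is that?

retroflex

place of articulation  voiceless  voiced  
dental            t̪        d̪      
alveolar          t         d       
retroflex         —         ɖ       
uvular            q         ɢ       
Every place of articulation has a voiceless member except retroflex, where /ʈ/ would be expected.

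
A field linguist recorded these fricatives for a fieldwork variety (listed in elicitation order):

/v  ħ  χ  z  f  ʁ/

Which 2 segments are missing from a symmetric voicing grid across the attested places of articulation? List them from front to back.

/s/, /ʕ/

place of articulation  voiceless  voiced  
labiodental       f         v       
alveolar          —         z       
uvular            χ         ʁ       
pharyngeal        ħ         —       
Gaps, from front to back: alveolar lacks voiceless (/s/); pharyngeal lacks voiced (/ʕ/).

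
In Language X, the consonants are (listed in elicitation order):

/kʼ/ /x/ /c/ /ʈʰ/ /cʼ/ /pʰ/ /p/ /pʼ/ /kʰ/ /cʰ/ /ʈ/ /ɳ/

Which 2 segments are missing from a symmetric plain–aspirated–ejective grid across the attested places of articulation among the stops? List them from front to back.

bilabial: plain /p/, aspirated /pʰ/, ejective /pʼ/.
retroflex: plain /ʈ/, aspirated /ʈʰ/, ejective —.
palatal: plain /c/, aspirated /cʰ/, ejective /cʼ/.
velar: plain —, aspirated /kʰ/, ejective /kʼ/.
Gaps, from front to back: retroflex lacks ejective (/ʈʼ/); velar lacks plain (/k/).

/ʈʼ/, /k/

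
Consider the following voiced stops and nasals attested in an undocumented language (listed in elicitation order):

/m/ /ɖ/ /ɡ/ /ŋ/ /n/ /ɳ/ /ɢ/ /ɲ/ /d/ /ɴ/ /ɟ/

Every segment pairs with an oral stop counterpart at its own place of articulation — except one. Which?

Alveolar: /d/ ~ /n/
Retroflex: /ɖ/ ~ /ɳ/
Palatal: /ɟ/ ~ /ɲ/
Velar: /ɡ/ ~ /ŋ/
Uvular: /ɢ/ ~ /ɴ/
Bilabial: only /m/ (nasal); no oral stop partner.
So /m/ is the unpaired segment.

/m/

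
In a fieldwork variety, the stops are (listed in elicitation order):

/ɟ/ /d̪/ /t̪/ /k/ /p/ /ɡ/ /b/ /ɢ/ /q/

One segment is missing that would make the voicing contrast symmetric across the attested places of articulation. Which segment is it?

/c/

place of articulation  voiceless  voiced  
bilabial          p         b       
dental            t̪        d̪      
palatal           —         ɟ       
velar             k         ɡ       
uvular            q         ɢ       
The palatal row has no voiceless member, so the gap is the voiceless palatal stop /c/.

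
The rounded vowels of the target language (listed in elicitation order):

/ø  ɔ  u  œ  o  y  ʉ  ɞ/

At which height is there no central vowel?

high-mid

high: front /y/, central /ʉ/, back /u/.
high-mid: front /ø/, central —, back /o/.
low-mid: front /œ/, central /ɞ/, back /ɔ/.
Every height has a central member except high-mid, where /ɵ/ would be expected.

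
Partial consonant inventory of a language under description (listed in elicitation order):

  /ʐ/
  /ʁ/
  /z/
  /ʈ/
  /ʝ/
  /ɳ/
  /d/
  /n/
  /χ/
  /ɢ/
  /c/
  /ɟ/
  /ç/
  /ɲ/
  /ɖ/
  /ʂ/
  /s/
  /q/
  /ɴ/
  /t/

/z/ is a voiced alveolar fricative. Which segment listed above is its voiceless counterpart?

/s/

The voiceless counterpart is a voiceless alveolar fricative — in this inventory, /s/.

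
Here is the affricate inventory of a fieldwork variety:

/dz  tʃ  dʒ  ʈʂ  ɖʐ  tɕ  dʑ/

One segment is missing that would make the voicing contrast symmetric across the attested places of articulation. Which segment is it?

place of articulation  voiceless  voiced  
alveolar          —         dz      
postalveolar      tʃ        dʒ      
retroflex         ʈʂ        ɖʐ      
alveolo-palatal   tɕ        dʑ      
The alveolar row has no voiceless member, so the gap is the voiceless alveolar affricate /ts/.

/ts/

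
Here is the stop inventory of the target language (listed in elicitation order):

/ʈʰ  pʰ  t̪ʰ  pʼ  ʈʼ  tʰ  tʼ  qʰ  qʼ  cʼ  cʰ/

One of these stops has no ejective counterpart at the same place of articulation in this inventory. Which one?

Bilabial: /pʰ/ ~ /pʼ/
Alveolar: /tʰ/ ~ /tʼ/
Retroflex: /ʈʰ/ ~ /ʈʼ/
Palatal: /cʰ/ ~ /cʼ/
Uvular: /qʰ/ ~ /qʼ/
Dental: only /t̪ʰ/ (aspirated); no ejective partner.
So /t̪ʰ/ is the unpaired segment.

/t̪ʰ/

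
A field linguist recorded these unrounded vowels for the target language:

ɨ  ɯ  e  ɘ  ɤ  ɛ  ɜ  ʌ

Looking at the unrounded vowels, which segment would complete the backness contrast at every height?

height            front     central   back    
high              —         ɨ         ɯ       
high-mid          e         ɘ         ɤ       
low-mid           ɛ         ɜ         ʌ       
The high row has no front member, so the gap is the high front unrounded vowel /i/.

/i/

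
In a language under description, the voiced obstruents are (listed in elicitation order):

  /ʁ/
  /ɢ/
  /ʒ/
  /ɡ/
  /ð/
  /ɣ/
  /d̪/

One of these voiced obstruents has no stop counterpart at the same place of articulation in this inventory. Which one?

Dental: /d̪/ ~ /ð/
Velar: /ɡ/ ~ /ɣ/
Uvular: /ɢ/ ~ /ʁ/
Postalveolar: only /ʒ/ (fricative); no stop partner.
So /ʒ/ is the unpaired segment.

/ʒ/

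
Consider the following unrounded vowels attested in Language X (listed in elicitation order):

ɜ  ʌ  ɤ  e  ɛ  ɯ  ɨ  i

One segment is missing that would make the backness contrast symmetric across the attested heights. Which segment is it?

height            front     central   back    
high              i         ɨ         ɯ       
high-mid          e         —         ɤ       
low-mid           ɛ         ɜ         ʌ       
The high-mid row has no central member, so the gap is the high-mid central unrounded vowel /ɘ/.

/ɘ/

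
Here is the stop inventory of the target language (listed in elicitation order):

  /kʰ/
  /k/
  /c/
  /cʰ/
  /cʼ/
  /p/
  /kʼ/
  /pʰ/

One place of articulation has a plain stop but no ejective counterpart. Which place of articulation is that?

place of articulation  plain     aspirated  ejective
bilabial          p         pʰ        —       
palatal           c         cʰ        cʼ      
velar             k         kʰ        kʼ      
Every place of articulation has an ejective member except bilabial, where /pʼ/ would be expected.

bilabial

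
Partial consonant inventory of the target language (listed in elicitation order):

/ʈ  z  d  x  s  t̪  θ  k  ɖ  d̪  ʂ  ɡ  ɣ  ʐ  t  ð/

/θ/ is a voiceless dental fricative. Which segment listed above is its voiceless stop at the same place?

The voiceless stop at the same place is a voiceless dental stop — in this inventory, /t̪/.

/t̪/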